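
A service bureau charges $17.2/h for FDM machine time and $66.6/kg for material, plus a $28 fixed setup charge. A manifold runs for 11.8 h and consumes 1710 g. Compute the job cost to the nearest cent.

$344.85

Machine cost = 17.2 × 11.8 = $202.96.
Feedstock cost = 66.6 × 1710/1000 = $113.886.
Total = 202.96 + 113.886 + 28 = 344.846 ≈ $344.85.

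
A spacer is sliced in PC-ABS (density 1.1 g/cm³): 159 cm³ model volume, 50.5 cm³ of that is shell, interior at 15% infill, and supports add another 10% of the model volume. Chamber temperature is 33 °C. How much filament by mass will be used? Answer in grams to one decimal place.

Volume inside the shell = 159 − 50.5, so 108.5 cm³.
Deposited infill: 0.15 × 108.5 → 16.275 cm³.
Support = 0.10 × 159 = 15.9 cm³.
Total printed volume = 50.5 + 16.275 + 15.9 = 82.675 cm³.
Mass = 82.675 × 1.1 = 90.9425 g.

90.9 g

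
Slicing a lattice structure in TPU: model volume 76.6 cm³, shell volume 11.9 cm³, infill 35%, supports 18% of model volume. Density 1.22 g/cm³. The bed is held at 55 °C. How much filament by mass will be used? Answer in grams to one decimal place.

59.0 g

Infill region = 76.6 − 11.9, so 64.7 cm³.
Infill volume = 0.35 × 64.7 = 22.645 cm³.
Support = 0.18 × 76.6 = 13.788 cm³.
Deposited volume: 11.9 + 22.645 + 13.788 → 48.333 cm³.
Mass = 48.333 × 1.22, so 58.96626 g.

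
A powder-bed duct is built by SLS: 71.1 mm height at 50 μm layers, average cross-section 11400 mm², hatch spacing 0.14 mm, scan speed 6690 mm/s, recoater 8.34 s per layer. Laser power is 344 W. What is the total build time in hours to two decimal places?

Layers = ⌈71.1/0.05⌉ = 1422.
Scan path per layer: 11400 / 0.14 → 81428.6 mm.
Laser time per layer = 81428.6 / 6690 = 12.1717 s.
Time per layer = 12.1717 + 8.34, so 20.5117 s.
Total: 1422 × 20.5117 s = 29167.6374 s → 8.10 hours.

8.10 hours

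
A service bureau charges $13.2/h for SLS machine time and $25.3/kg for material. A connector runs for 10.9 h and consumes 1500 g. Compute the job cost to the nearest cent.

Machine cost = 13.2 × 10.9, so $143.88.
Material charge = 25.3 × 1500/1000, so $37.95.
Job cost: 143.88 + 37.95 = $181.83.

$181.83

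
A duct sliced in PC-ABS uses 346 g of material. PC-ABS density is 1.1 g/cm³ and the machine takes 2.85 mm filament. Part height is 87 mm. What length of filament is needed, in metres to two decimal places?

49.31 m

Volume = 346 g / 1.1 g·cm⁻³ = 314.5455 cm³ = 314545.5 mm³.
Cross-section of 2.85 mm filament: π·(2.85/2)² = 6.3794 mm².
L = V/A = 314545.5/6.3794 = 49306.44 mm → 49.31 m.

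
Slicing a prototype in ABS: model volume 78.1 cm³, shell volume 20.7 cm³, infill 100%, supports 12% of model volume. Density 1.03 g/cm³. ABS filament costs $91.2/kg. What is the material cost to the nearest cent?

$8.22

Infill region = 78.1 − 20.7 = 57.4 cm³.
Infill deposited = 1.00 × 57.4, so 57.4 cm³.
Support = 0.12 × 78.1 = 9.372 cm³.
Total printed volume = 20.7 + 57.4 + 9.372, so 87.472 cm³.
Mass = 87.472 × 1.03 = 90.09616 g.
Cost = 90.09616 g / 1000 × $91.2/kg = $8.22.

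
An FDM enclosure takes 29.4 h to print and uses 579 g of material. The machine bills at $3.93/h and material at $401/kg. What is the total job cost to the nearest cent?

Machine-time cost = 3.93 × 29.4 = $115.542.
Material charge: 401 × 579/1000 → $232.179.
Total = 115.542 + 232.179 = 347.721 ≈ $347.72.

$347.72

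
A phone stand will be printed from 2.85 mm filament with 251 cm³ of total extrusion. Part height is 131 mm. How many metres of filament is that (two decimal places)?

Filament cross-section = π × (2.85/2)² = 6.3794 mm².
L = 251000 mm³ / 6.3794 mm² = 39345.39 mm, i.e. 39.35 m.

39.35 m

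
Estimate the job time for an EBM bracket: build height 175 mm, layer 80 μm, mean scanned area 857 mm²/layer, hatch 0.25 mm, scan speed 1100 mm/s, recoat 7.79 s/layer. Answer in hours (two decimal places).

Layer count = ceil(175 / 0.08) = 2188.
Scan path per layer = 857 / 0.25, so 3428 mm.
Scan time per layer: 3428 / 1100 → 3.1164 s.
Per-layer time: 3.1164 + 7.79 → 10.9064 s.
Build time = 2188 × 10.9064 = 23863.2032 s = 6.63 hours.

6.63 hours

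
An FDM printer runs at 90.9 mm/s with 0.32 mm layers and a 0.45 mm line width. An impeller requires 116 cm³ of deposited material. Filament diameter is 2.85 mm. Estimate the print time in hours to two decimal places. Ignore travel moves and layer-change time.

Bead cross-section: 0.32 × 0.45 → 0.144 mm².
Toolpath length = 116 cm³ / 0.144 mm² = 116000 / 0.144 = 805555.6 mm.
Extrusion time = 805555.6 / 90.9 = 8862 s.
Converting: 8862 s = 2.46 hours.

2.46 hours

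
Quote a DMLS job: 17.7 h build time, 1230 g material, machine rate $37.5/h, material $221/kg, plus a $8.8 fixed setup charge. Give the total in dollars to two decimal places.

$944.38

Time charge = 37.5 × 17.7 = $663.75.
Material cost: 221 × 1230/1000 → $271.83.
Total = 663.75 + 271.83 + 8.8 = $944.38.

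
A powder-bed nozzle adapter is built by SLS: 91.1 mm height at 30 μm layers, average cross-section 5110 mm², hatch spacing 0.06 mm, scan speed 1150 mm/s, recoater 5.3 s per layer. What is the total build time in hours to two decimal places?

Layer count = ceil(91.1 / 0.03) = 3037.
Hatch length per layer = 5110 / 0.06 = 85166.7 mm.
Per-layer scan time = 85166.7 / 1150, so 74.058 s.
Layer cycle = 74.058 + 5.3 = 79.358 s.
3037 layers × 79.358 s/layer = 241010.246 s, i.e. 66.95 hours.

66.95 hours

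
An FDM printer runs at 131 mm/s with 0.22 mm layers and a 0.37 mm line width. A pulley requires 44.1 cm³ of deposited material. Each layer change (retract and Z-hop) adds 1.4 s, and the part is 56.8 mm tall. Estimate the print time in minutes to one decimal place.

75.0 minutes

Line area: 0.22 × 0.37 → 0.0814 mm².
Path length: 44100 mm³ / 0.0814 mm² → 541769 mm.
Print-move time = 541769 / 131 = 4135.6 s.
Number of layers: 56.8 / 0.22 → 259 (rounded up).
Layer-change overhead = 259 × 1.4 = 362.6 s.
Total = 4135.6 + 362.6 = 4498.2 s = 75.0 minutes.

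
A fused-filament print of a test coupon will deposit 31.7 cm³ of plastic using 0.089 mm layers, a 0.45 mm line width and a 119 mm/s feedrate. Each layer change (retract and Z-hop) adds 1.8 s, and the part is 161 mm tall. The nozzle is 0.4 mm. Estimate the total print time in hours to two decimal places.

Line area = 0.089 × 0.45, so 0.04005 mm².
Toolpath length = 31.7 cm³ / 0.04005 mm² = 31700 / 0.04005 = 791510.6 mm.
Time extruding = 791510.6 / 119 = 6651.3 s.
Number of layers: 161 / 0.089 → 1809 (rounded up).
Z-hop total = 1809 × 1.8 = 3256.2 s.
Total = 6651.3 + 3256.2 = 9907.5 s = 2.75 hours.

2.75 hours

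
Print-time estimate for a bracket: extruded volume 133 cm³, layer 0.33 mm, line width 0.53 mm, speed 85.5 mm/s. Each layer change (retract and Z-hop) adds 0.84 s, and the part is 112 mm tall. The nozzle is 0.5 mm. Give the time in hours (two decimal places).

2.55 hours

Line area: 0.33 × 0.53 → 0.1749 mm².
Total extruded path = 133000/0.1749 = 760434.5 mm.
Extrusion time = 760434.5 / 85.5 = 8894 s.
Layer count = ceil(112 / 0.33) = 340.
Layer-change overhead: 340 × 0.84 → 285.6 s.
Altogether 8894 + 285.6 = 9179.6 s, i.e. 2.55 hours.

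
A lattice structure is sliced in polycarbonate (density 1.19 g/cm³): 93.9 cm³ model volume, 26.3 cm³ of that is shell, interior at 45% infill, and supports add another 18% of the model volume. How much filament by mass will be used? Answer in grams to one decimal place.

87.6 g

Interior volume: 93.9 − 26.3 → 67.6 cm³.
Infill deposited = 0.45 × 67.6, so 30.42 cm³.
Support = 0.18 × 93.9 = 16.902 cm³.
Total printed volume = 26.3 + 30.42 + 16.902 = 73.622 cm³.
Mass = 73.622 × 1.19, so 87.61018 g.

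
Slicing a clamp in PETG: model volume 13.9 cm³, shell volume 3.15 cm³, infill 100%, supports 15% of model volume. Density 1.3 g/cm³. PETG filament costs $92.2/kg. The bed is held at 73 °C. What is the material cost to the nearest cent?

$1.92

Infill region: 13.9 − 3.15 → 10.75 cm³.
Infill deposited = 1.00 × 10.75 = 10.75 cm³.
Support: 0.15 × 13.9 → 2.085 cm³.
Deposited volume = 3.15 + 10.75 + 2.085 = 15.985 cm³.
Mass: 15.985 × 1.3 → 20.7805 g.
At $92.2/kg: 20.7805/1000 × 92.2 = $1.92.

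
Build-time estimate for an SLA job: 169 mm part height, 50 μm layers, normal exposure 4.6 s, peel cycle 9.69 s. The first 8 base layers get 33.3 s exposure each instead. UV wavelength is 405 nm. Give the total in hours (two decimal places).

Layer count = ceil(169 / 0.05) = 3380.
Base layers = 8 × (33.3 + 9.69), so 343.92 s.
Normal layers: 3372 × (4.6 + 9.69) → 48185.88 s.
Total = 343.92 + 48185.88 = 48529.8 s = 13.48 hours.

13.48 hours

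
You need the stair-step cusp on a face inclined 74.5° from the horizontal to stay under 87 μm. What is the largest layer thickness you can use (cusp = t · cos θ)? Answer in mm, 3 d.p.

cos(74.5°) = 0.2672; t_max = 0.087/0.2672 = 0.326 mm.

0.326 mm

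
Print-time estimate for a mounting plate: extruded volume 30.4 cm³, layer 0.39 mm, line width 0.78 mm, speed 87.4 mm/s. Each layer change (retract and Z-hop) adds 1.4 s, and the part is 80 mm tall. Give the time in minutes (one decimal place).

Extrusion cross-section: 0.39 × 0.78 → 0.3042 mm².
Total extruded path = 30400/0.3042 = 99934.3 mm.
Print-move time: 99934.3 / 87.4 → 1143.4 s.
Layers = ⌈80/0.39⌉ = 206.
Non-print overhead: 206 × 1.4 → 288.4 s.
Altogether 1143.4 + 288.4 = 1431.8 s, i.e. 23.9 minutes.

23.9 minutes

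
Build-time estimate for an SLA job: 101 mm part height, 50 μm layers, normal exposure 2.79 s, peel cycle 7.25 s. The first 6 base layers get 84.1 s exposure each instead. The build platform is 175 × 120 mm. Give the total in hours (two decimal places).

Number of layers: 101 / 0.05 → 2020 (rounded up).
Burn-in layers: 6 × (84.1 + 7.25) → 548.1 s.
Normal layers = 2014 × (2.79 + 7.25) = 20220.56 s.
Total = 548.1 + 20220.56 = 20768.66 s = 5.77 hours.

5.77 hours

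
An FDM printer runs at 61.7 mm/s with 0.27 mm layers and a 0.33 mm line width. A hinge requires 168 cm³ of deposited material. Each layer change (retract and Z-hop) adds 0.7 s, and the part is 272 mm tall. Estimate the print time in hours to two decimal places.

Line area = 0.27 × 0.33 = 0.0891 mm².
Total extruded path = 168000/0.0891 = 1885521.9 mm.
Extrusion time: 1885521.9 / 61.7 → 30559.5 s.
Layer count = ceil(272 / 0.27) = 1008.
Non-print overhead: 1008 × 0.7 → 705.6 s.
Total = 30559.5 + 705.6 = 31265.1 s = 8.68 hours.

8.68 hours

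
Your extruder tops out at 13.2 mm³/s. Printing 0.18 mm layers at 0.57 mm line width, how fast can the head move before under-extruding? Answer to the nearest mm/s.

129 mm/s

Bead cross-section: 0.18 × 0.57 → 0.1026 mm².
Max speed = 13.2 / 0.1026 = 128.65 ≈ 129 mm/s.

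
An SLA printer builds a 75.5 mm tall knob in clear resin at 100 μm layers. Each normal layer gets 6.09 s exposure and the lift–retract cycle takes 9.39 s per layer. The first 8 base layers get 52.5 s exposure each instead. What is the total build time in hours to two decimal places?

Layer count = ceil(75.5 / 0.1) = 755.
Bottom layers = 8 × (52.5 + 9.39), so 495.12 s.
Regular layers = 747 × (6.09 + 9.39), so 11563.56 s.
Sum: 495.12 + 11563.56 = 12058.68 s → 3.35 hours.

3.35 hours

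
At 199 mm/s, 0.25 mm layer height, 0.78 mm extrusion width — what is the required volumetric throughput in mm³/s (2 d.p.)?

38.81

Extrusion cross-section = 0.25 × 0.78 = 0.195 mm².
Q = v·A = 199 × 0.195 = 38.81 mm³/s.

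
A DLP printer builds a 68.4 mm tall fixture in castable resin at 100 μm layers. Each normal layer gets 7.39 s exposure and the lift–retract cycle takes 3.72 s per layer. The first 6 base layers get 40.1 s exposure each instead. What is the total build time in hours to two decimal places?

2.17 hours

Number of layers: 68.4 / 0.1 → 684 (rounded up).
Bottom layers = 6 × (40.1 + 3.72), so 262.92 s.
Normal layers: 678 × (7.39 + 3.72) → 7532.58 s.
Sum: 262.92 + 7532.58 = 7795.5 s → 2.17 hours.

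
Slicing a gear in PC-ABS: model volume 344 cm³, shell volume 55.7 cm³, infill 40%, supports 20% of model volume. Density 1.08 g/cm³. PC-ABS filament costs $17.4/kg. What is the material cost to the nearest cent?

$4.51

Volume inside the shell = 344 − 55.7 = 288.3 cm³.
Infill deposited = 0.40 × 288.3 = 115.32 cm³.
Support = 0.20 × 344, so 68.8 cm³.
Total extruded = 55.7 + 115.32 + 68.8 = 239.82 cm³.
Mass = 239.82 × 1.08, so 259.0056 g.
At $17.4/kg: 259.0056/1000 × 17.4 = $4.51.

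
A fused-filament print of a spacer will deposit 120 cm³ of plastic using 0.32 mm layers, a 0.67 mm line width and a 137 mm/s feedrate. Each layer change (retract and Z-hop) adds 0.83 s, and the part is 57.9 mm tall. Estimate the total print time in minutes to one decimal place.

Bead cross-section: 0.32 × 0.67 → 0.2144 mm².
Path length: 120000 mm³ / 0.2144 mm² → 559701.5 mm.
Time extruding = 559701.5 / 137 = 4085.4 s.
Layers = ⌈57.9/0.32⌉ = 181.
Non-print overhead = 181 × 0.83 = 150.23 s.
Total = 4085.4 + 150.23 = 4235.63 s = 70.6 minutes.

70.6 minutes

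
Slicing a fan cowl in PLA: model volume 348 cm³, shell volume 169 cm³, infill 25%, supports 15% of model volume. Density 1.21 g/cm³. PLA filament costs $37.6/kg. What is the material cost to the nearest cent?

Interior volume: 348 − 169 → 179 cm³.
Infill deposited = 0.25 × 179, so 44.75 cm³.
Support = 0.15 × 348 = 52.2 cm³.
Deposited volume = 169 + 44.75 + 52.2 = 265.95 cm³.
Mass: 265.95 × 1.21 → 321.7995 g.
Cost = 321.7995 g / 1000 × $37.6/kg = $12.10.

$12.10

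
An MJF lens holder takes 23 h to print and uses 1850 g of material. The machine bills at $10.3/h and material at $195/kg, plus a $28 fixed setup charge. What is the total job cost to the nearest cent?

Machine-time cost = 10.3 × 23, so $236.90.
Material charge = 195 × 1850/1000 = $360.75.
Adding setup: 236.90 + 360.75 + 28 → $625.65.

$625.65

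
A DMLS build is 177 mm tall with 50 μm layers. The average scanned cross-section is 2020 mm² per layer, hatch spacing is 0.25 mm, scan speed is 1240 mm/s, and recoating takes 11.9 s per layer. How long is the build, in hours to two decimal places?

18.11 hours

Layers = ⌈177/0.05⌉ = 3540.
Scan path per layer = 2020 / 0.25 = 8080 mm.
Laser time per layer: 8080 / 1240 → 6.5161 s.
Per-layer time = 6.5161 + 11.9, so 18.4161 s.
Build time = 3540 × 18.4161 = 65192.994 s = 18.11 hours.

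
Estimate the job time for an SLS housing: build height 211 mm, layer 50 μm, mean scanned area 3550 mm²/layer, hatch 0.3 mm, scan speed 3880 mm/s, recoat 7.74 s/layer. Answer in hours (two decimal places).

Number of layers: 211 / 0.05 → 4220 (rounded up).
Scan path per layer = 3550 / 0.3, so 11833.3 mm.
Laser time per layer = 11833.3 / 3880 = 3.0498 s.
Layer cycle = 3.0498 + 7.74, so 10.7898 s.
Total: 4220 × 10.7898 s = 45532.956 s → 12.65 hours.

12.65 hours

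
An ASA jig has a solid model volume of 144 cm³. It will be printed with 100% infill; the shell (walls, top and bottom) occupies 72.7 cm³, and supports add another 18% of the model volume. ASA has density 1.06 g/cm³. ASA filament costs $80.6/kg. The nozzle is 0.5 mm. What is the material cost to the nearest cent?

Infill region: 144 − 72.7 → 71.3 cm³.
Deposited infill = 1.00 × 71.3, so 71.3 cm³.
Support = 0.18 × 144 = 25.92 cm³.
Total printed volume = 72.7 + 71.3 + 25.92 = 169.92 cm³.
Mass = 169.92 × 1.06 = 180.1152 g.
Cost = 180.1152 g / 1000 × $80.6/kg = $14.52.

$14.52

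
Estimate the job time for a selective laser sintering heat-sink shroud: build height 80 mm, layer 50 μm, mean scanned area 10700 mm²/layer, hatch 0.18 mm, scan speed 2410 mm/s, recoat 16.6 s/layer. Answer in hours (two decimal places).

Number of layers: 80 / 0.05 → 1600 (rounded up).
Per-layer scan distance: 10700 / 0.18 → 59444.4 mm.
Laser time per layer: 59444.4 / 2410 → 24.6657 s.
Layer cycle = 24.6657 + 16.6, so 41.2657 s.
Build time = 1600 × 41.2657 = 66025.12 s = 18.34 hours.

18.34 hours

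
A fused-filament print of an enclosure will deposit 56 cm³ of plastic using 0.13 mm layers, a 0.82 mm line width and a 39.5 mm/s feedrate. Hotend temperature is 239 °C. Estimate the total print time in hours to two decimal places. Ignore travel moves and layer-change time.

3.69 hours

Bead cross-section = 0.13 × 0.82, so 0.1066 mm².
Path length: 56000 mm³ / 0.1066 mm² → 525328.3 mm.
Extrusion time = 525328.3 / 39.5, so 13299.5 s.
13299.5 s = 3.69 hours.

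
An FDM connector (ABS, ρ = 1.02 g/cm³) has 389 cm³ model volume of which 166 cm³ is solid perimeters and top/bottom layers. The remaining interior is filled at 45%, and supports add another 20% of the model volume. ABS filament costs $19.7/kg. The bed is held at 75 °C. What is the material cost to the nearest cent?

$6.92

Volume inside the shell = 389 − 166, so 223 cm³.
Infill deposited = 0.45 × 223 = 100.35 cm³.
Support: 0.20 × 389 → 77.8 cm³.
Deposited volume = 166 + 100.35 + 77.8, so 344.15 cm³.
Mass = 344.15 × 1.02, so 351.033 g.
Cost = 351.033 g / 1000 × $19.7/kg = $6.92.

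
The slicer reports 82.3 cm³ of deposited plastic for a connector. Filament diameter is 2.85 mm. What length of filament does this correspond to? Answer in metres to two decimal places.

12.90 m

Cross-section of 2.85 mm filament: π·(2.85/2)² = 6.3794 mm².
L = 82300 mm³ / 6.3794 mm² = 12900.9 mm, i.e. 12.90 m.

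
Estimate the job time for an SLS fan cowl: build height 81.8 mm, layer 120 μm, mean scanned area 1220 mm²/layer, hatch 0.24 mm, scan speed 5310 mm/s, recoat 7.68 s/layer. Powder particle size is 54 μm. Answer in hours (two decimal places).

1.64 hours

Number of layers: 81.8 / 0.12 → 682 (rounded up).
Scan path per layer = 1220 / 0.24, so 5083.3 mm.
Scan time per layer = 5083.3 / 5310 = 0.9573 s.
Time per layer: 0.9573 + 7.68 → 8.6373 s.
Total: 682 × 8.6373 s = 5890.6386 s → 1.64 hours.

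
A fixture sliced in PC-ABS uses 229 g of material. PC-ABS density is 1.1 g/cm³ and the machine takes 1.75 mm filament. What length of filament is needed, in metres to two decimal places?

Extruded volume: 229/1.1 = 208.1818 cm³ (208181.8 mm³).
Cross-section of 1.75 mm filament: π·(1.75/2)² = 2.4053 mm².
L = V/A = 208181.8/2.4053 = 86551.28 mm → 86.55 m.

86.55 m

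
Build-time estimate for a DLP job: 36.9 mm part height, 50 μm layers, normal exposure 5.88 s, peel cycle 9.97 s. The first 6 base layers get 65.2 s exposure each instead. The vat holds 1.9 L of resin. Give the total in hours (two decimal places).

Layer count = ceil(36.9 / 0.05) = 738.
Base layers: 6 × (65.2 + 9.97) → 451.02 s.
Remaining layers = 732 × (5.88 + 9.97) = 11602.2 s.
Total = 451.02 + 11602.2 = 12053.22 s = 3.35 hours.

3.35 hours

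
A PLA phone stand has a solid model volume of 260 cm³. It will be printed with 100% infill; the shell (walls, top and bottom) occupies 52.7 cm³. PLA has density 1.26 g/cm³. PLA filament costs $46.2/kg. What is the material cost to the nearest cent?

Volume inside the shell = 260 − 52.7 = 207.3 cm³.
Infill deposited: 1.00 × 207.3 → 207.3 cm³.
Total extruded = 52.7 + 207.3, so 260 cm³.
Mass = 260 × 1.26, so 327.6 g.
Cost = 327.6 g / 1000 × $46.2/kg = $15.14.

$15.14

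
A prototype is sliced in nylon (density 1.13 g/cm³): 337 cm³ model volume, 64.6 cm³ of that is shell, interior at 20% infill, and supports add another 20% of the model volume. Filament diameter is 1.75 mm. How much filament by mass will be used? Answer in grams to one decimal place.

210.7 g

Interior volume = 337 − 64.6, so 272.4 cm³.
Deposited infill: 0.20 × 272.4 → 54.48 cm³.
Support = 0.20 × 337 = 67.4 cm³.
Total printed volume: 64.6 + 54.48 + 67.4 → 186.48 cm³.
Mass = 186.48 × 1.13, so 210.7224 g.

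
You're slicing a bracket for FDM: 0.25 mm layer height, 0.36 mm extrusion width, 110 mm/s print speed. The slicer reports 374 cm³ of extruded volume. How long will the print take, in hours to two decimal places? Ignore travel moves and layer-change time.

10.49 hours

Bead cross-section = 0.25 × 0.36, so 0.09 mm².
Toolpath length = 374 cm³ / 0.09 mm² = 374000 / 0.09 = 4155555.6 mm.
Extrusion time = 4155555.6 / 110, so 37777.8 s.
Converting: 37777.8 s = 10.49 hours.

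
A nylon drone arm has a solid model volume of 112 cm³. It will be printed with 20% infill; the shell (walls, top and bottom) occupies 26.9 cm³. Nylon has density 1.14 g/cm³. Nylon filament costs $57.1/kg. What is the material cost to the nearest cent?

Infill region = 112 − 26.9 = 85.1 cm³.
Infill volume = 0.20 × 85.1 = 17.02 cm³.
Total extruded: 26.9 + 17.02 → 43.92 cm³.
Mass: 43.92 × 1.14 → 50.0688 g.
Cost = 50.0688 g / 1000 × $57.1/kg = $2.86.

$2.86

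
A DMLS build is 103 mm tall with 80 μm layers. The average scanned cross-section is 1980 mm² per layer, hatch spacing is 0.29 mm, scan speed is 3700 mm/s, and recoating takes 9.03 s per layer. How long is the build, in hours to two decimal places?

Layers = ⌈103/0.08⌉ = 1288.
Scan path per layer: 1980 / 0.29 → 6827.6 mm.
Laser time per layer = 6827.6 / 3700, so 1.8453 s.
Layer cycle = 1.8453 + 9.03 = 10.8753 s.
Total: 1288 × 10.8753 s = 14007.3864 s → 3.89 hours.

3.89 hours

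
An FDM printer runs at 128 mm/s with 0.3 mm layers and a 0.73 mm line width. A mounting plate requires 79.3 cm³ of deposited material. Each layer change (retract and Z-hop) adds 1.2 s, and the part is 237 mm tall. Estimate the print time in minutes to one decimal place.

Extrusion cross-section = 0.3 × 0.73 = 0.219 mm².
Total extruded path = 79300/0.219 = 362100.5 mm.
Print-move time = 362100.5 / 128, so 2828.9 s.
Number of layers: 237 / 0.3 → 790 (rounded up).
Non-print overhead: 790 × 1.2 → 948 s.
Total = 2828.9 + 948 = 3776.9 s = 62.9 minutes.

62.9 minutes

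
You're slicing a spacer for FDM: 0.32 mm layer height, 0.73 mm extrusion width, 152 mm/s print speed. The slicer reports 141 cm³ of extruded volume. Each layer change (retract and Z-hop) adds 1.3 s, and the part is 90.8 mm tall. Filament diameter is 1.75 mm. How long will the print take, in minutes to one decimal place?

72.3 minutes

Extrusion cross-section: 0.32 × 0.73 → 0.2336 mm².
Toolpath length = 141 cm³ / 0.2336 mm² = 141000 / 0.2336 = 603595.9 mm.
Time extruding = 603595.9 / 152, so 3971 s.
Layers = ⌈90.8/0.32⌉ = 284.
Layer-change overhead: 284 × 1.3 → 369.2 s.
Total = 3971 + 369.2 = 4340.2 s = 72.3 minutes.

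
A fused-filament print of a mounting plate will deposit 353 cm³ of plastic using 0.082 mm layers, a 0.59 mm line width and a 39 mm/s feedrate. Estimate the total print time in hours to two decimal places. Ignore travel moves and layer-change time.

51.97 hours

Line area = 0.082 × 0.59, so 0.04838 mm².
Toolpath length = 353 cm³ / 0.04838 mm² = 353000 / 0.04838 = 7296403.5 mm.
Extrusion time = 7296403.5 / 39 = 187087.3 s.
Converting: 187087.3 s = 51.97 hours.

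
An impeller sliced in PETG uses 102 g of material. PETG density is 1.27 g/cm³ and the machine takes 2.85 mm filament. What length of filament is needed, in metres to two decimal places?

Extruded volume: 102/1.27 = 80.315 cm³ (80315 mm³).
Cross-section of 2.85 mm filament: π·(2.85/2)² = 6.3794 mm².
L = V/A = 80315/6.3794 = 12589.74 mm → 12.59 m.

12.59 m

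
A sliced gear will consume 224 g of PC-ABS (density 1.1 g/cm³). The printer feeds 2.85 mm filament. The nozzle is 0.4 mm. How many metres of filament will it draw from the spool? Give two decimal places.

Volume = 224 g / 1.1 g·cm⁻³ = 203.6364 cm³ = 203636.4 mm³.
Filament cross-section = π × (2.85/2)² = 6.3794 mm².
Length = 203636.4 / 6.3794 = 31920.93 mm = 31.92 m.

31.92 m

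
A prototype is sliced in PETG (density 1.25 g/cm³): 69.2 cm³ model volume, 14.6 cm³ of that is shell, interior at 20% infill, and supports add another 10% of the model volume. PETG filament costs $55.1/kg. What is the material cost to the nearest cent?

$2.23

Volume inside the shell = 69.2 − 14.6, so 54.6 cm³.
Infill volume = 0.20 × 54.6, so 10.92 cm³.
Support: 0.10 × 69.2 → 6.92 cm³.
Total printed volume = 14.6 + 10.92 + 6.92 = 32.44 cm³.
Mass = 32.44 × 1.25, so 40.55 g.
At $55.1/kg: 40.55/1000 × 55.1 = $2.23.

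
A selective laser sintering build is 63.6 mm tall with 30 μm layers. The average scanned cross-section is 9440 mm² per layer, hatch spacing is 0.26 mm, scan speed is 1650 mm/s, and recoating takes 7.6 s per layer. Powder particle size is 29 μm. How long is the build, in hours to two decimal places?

Number of layers: 63.6 / 0.03 → 2120 (rounded up).
Scan path per layer = 9440 / 0.26 = 36307.7 mm.
Laser time per layer = 36307.7 / 1650 = 22.0047 s.
Per-layer time: 22.0047 + 7.6 → 29.6047 s.
2120 layers × 29.6047 s/layer = 62761.964 s, i.e. 17.43 hours.

17.43 hours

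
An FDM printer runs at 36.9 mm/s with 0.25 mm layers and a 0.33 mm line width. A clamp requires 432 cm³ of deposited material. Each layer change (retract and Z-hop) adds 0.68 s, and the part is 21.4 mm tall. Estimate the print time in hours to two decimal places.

Extrusion cross-section: 0.25 × 0.33 → 0.0825 mm².
Path length: 432000 mm³ / 0.0825 mm² → 5236363.6 mm.
Print-move time: 5236363.6 / 36.9 → 141906.9 s.
Layers = ⌈21.4/0.25⌉ = 86.
Z-hop total: 86 × 0.68 → 58.48 s.
Altogether 141906.9 + 58.48 = 141965.38 s, i.e. 39.43 hours.

39.43 hours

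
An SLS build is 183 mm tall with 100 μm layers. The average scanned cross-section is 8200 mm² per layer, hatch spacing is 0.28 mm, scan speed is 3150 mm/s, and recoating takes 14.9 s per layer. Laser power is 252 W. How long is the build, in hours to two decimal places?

12.30 hours

Number of layers: 183 / 0.1 → 1830 (rounded up).
Scan path per layer = 8200 / 0.28 = 29285.7 mm.
Scan time per layer = 29285.7 / 3150, so 9.297 s.
Layer cycle = 9.297 + 14.9, so 24.197 s.
1830 layers × 24.197 s/layer = 44280.51 s, i.e. 12.30 hours.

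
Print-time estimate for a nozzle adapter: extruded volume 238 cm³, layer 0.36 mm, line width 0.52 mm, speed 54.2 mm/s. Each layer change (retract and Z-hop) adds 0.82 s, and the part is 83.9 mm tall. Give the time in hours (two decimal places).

6.57 hours

Bead cross-section = 0.36 × 0.52 = 0.1872 mm².
Path length: 238000 mm³ / 0.1872 mm² → 1271367.5 mm.
Time extruding: 1271367.5 / 54.2 → 23457 s.
Number of layers: 83.9 / 0.36 → 234 (rounded up).
Z-hop total = 234 × 0.82 = 191.88 s.
Total = 23457 + 191.88 = 23648.88 s = 6.57 hours.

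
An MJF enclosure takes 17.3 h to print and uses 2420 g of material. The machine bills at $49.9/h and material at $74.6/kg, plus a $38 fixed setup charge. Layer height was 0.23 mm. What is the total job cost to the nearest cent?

$1081.80

Time charge = 49.9 × 17.3, so $863.27.
Material cost: 74.6 × 2420/1000 → $180.532.
Adding setup: 863.27 + 180.532 + 38 → 1081.802 ≈ $1081.80.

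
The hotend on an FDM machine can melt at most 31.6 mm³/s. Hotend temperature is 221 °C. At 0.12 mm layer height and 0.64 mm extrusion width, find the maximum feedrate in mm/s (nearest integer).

Extrusion cross-section = 0.12 × 0.64, so 0.0768 mm².
Max speed = 31.6 / 0.0768 = 411.46 ≈ 411 mm/s.

411 mm/s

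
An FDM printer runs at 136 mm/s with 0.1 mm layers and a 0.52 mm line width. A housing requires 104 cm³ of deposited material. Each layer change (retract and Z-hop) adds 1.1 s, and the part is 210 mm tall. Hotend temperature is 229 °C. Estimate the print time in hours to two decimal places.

4.73 hours

Extrusion cross-section: 0.1 × 0.52 → 0.052 mm².
Toolpath length = 104 cm³ / 0.052 mm² = 104000 / 0.052 = 2000000 mm.
Print-move time = 2000000 / 136 = 14705.9 s.
Layers = ⌈210/0.1⌉ = 2100.
Layer-change overhead = 2100 × 1.1, so 2310 s.
Altogether 14705.9 + 2310 = 17015.9 s, i.e. 4.73 hours.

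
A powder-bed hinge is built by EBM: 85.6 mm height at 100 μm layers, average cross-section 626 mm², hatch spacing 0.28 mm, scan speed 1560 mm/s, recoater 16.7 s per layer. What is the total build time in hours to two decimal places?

4.31 hours

Number of layers: 85.6 / 0.1 → 856 (rounded up).
Hatch length per layer: 626 / 0.28 → 2235.7 mm.
Scan time per layer = 2235.7 / 1560 = 1.4331 s.
Time per layer = 1.4331 + 16.7 = 18.1331 s.
Build time = 856 × 18.1331 = 15521.9336 s = 4.31 hours.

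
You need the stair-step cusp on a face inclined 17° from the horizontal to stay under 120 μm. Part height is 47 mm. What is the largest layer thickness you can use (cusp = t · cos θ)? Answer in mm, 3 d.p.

0.125 mm

cos(17°) = 0.9563; t_max = 0.12/0.9563 = 0.125 mm.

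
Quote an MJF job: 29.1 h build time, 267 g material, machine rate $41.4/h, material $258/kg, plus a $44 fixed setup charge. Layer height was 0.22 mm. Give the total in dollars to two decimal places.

Machine cost = 41.4 × 29.1 = $1204.74.
Feedstock cost = 258 × 267/1000 = $68.886.
Total = 1204.74 + 68.886 + 44 = 1317.626 ≈ $1317.63.

$1317.63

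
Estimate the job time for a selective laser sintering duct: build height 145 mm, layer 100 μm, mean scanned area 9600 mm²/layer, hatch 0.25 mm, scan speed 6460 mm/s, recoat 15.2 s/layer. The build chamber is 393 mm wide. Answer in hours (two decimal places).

8.52 hours

Layer count = ceil(145 / 0.1) = 1450.
Scan path per layer = 9600 / 0.25, so 38400 mm.
Scan time per layer = 38400 / 6460 = 5.9443 s.
Time per layer: 5.9443 + 15.2 → 21.1443 s.
1450 layers × 21.1443 s/layer = 30659.235 s, i.e. 8.52 hours.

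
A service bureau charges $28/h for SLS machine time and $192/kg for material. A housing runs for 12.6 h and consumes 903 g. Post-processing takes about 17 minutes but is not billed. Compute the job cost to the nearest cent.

Time charge = 28 × 12.6, so $352.80.
Feedstock cost = 192 × 903/1000, so $173.376.
Job cost: 352.80 + 173.376 = 526.176 ≈ $526.18.

$526.18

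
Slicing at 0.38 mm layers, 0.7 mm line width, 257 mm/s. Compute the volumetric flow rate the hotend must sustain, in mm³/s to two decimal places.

68.36

Extrusion cross-section: 0.38 × 0.7 → 0.266 mm².
Volumetric flow = 257 × 0.266 = 68.36 mm³/s.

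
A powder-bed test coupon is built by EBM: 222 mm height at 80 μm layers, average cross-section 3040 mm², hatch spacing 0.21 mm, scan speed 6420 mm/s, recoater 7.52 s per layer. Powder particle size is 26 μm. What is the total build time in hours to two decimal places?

Layer count = ceil(222 / 0.08) = 2775.
Per-layer scan distance = 3040 / 0.21, so 14476.2 mm.
Per-layer scan time: 14476.2 / 6420 → 2.2549 s.
Time per layer = 2.2549 + 7.52 = 9.7749 s.
Build time = 2775 × 9.7749 = 27125.3475 s = 7.53 hours.

7.53 hours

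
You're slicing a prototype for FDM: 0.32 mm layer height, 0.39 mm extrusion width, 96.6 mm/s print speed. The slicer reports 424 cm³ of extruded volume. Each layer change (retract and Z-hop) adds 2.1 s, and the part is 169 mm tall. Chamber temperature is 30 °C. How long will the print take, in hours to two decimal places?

10.08 hours

Bead cross-section = 0.32 × 0.39, so 0.1248 mm².
Total extruded path = 424000/0.1248 = 3397435.9 mm.
Extrusion time = 3397435.9 / 96.6, so 35170.1 s.
Number of layers: 169 / 0.32 → 529 (rounded up).
Non-print overhead = 529 × 2.1, so 1110.9 s.
Total = 35170.1 + 1110.9 = 36281 s = 10.08 hours.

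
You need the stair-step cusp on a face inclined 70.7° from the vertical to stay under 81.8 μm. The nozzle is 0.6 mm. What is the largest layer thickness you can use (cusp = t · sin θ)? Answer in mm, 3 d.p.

0.087 mm

Layer height = cusp / sin(70.7°) = 0.0818 / 0.9438 = 0.087 mm.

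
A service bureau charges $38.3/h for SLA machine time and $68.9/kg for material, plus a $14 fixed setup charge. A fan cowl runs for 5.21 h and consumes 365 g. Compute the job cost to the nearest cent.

$238.69

Machine-time cost = 38.3 × 5.21, so $199.543.
Material cost = 68.9 × 365/1000, so $25.1485.
Total = 199.543 + 25.1485 + 14 = 238.6915 ≈ $238.69.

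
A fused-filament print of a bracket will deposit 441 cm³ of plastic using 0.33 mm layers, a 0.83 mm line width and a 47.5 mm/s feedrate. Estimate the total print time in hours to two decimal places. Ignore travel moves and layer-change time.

Line area = 0.33 × 0.83, so 0.2739 mm².
Toolpath length = 441 cm³ / 0.2739 mm² = 441000 / 0.2739 = 1610076.7 mm.
Time extruding = 1610076.7 / 47.5 = 33896.4 s.
33896.4 s = 9.42 hours.

9.42 hours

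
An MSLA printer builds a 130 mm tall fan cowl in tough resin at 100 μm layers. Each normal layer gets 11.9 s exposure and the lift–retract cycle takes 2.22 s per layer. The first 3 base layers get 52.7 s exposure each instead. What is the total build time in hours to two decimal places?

5.13 hours

Number of layers: 130 / 0.1 → 1300 (rounded up).
Bottom layers = 3 × (52.7 + 2.22), so 164.76 s.
Remaining layers = 1297 × (11.9 + 2.22), so 18313.64 s.
Total = 164.76 + 18313.64 = 18478.4 s = 5.13 hours.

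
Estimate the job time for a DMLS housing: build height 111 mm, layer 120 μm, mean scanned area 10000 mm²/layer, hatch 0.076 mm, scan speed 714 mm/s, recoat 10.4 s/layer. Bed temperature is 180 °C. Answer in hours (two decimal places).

50.02 hours

Number of layers: 111 / 0.12 → 925 (rounded up).
Scan path per layer: 10000 / 0.076 → 131578.9 mm.
Laser time per layer = 131578.9 / 714 = 184.2842 s.
Per-layer time: 184.2842 + 10.4 → 194.6842 s.
925 layers × 194.6842 s/layer = 180082.885 s, i.e. 50.02 hours.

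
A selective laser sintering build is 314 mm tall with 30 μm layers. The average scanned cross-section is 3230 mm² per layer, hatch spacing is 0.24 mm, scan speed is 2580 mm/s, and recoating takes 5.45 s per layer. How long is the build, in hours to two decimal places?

31.01 hours

Layer count = ceil(314 / 0.03) = 10467.
Hatch length per layer = 3230 / 0.24 = 13458.3 mm.
Scan time per layer: 13458.3 / 2580 → 5.2164 s.
Time per layer = 5.2164 + 5.45 = 10.6664 s.
Build time = 10467 × 10.6664 = 111645.2088 s = 31.01 hours.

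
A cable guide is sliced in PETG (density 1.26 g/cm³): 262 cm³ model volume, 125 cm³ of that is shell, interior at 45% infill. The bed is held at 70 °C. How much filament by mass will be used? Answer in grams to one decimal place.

235.2 g

Interior volume = 262 − 125 = 137 cm³.
Deposited infill = 0.45 × 137 = 61.65 cm³.
Total printed volume: 125 + 61.65 → 186.65 cm³.
Mass = 186.65 × 1.26, so 235.179 g.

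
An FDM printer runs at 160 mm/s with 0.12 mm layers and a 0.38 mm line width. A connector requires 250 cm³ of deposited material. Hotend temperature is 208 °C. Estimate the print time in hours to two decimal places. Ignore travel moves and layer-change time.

Bead cross-section = 0.12 × 0.38 = 0.0456 mm².
Toolpath length = 250 cm³ / 0.0456 mm² = 250000 / 0.0456 = 5482456.1 mm.
Extrusion time = 5482456.1 / 160 = 34265.4 s.
That's 34265.4 s → 9.52 hours.

9.52 hours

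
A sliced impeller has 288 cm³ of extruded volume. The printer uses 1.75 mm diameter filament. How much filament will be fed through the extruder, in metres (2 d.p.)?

Cross-section of 1.75 mm filament: π·(1.75/2)² = 2.4053 mm².
Length = 288 cm³ / 2.4053 mm² = 288000 / 2.4053 = 119735.58 mm = 119.74 m.

119.74 m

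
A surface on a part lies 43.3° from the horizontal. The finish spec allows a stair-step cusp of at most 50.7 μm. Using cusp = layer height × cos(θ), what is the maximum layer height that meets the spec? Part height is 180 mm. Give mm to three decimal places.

0.070 mm

cos(43.3°) = 0.7278; t_max = 0.0507/0.7278 = 0.070 mm.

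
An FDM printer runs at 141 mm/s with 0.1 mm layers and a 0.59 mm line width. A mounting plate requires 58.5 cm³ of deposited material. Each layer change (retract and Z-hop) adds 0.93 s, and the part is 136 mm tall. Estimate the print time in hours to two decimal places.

Extrusion cross-section: 0.1 × 0.59 → 0.059 mm².
Path length: 58500 mm³ / 0.059 mm² → 991525.4 mm.
Time extruding = 991525.4 / 141 = 7032.1 s.
Number of layers: 136 / 0.1 → 1360 (rounded up).
Z-hop total = 1360 × 0.93, so 1264.8 s.
Total = 7032.1 + 1264.8 = 8296.9 s = 2.30 hours.

2.30 hours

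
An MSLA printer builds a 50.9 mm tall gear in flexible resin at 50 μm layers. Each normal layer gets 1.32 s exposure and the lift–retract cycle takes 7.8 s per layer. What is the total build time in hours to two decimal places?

2.58 hours

Layer count = ceil(50.9 / 0.05) = 1018.
Each layer takes = 1.32 + 7.8 = 9.12 s.
Build time: 1018 × 9.12 s = 9284.16 s, i.e. 2.58 hours.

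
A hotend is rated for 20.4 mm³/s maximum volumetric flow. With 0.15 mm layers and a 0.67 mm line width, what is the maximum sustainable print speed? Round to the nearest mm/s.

203 mm/s

Extrusion cross-section = 0.15 × 0.67, so 0.1005 mm².
v_max = Q/A = 20.4/0.1005 = 202.99 mm/s → 203 mm/s.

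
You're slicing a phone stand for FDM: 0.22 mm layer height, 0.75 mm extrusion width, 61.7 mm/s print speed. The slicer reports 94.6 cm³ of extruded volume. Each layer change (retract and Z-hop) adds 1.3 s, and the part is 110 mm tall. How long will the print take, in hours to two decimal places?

2.76 hours

Extrusion cross-section: 0.22 × 0.75 → 0.165 mm².
Path length: 94600 mm³ / 0.165 mm² → 573333.3 mm.
Time extruding: 573333.3 / 61.7 → 9292.3 s.
Number of layers: 110 / 0.22 → 500 (rounded up).
Non-print overhead = 500 × 1.3 = 650 s.
Total = 9292.3 + 650 = 9942.3 s = 2.76 hours.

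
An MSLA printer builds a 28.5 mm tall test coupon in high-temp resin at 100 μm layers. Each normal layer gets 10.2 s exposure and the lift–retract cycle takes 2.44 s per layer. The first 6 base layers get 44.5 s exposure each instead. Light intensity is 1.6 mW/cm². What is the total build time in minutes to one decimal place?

Layers = ⌈28.5/0.1⌉ = 285.
Burn-in layers: 6 × (44.5 + 2.44) → 281.64 s.
Remaining layers = 279 × (10.2 + 2.44) = 3526.56 s.
Total = 281.64 + 3526.56 = 3808.2 s = 63.5 minutes.

63.5 minutes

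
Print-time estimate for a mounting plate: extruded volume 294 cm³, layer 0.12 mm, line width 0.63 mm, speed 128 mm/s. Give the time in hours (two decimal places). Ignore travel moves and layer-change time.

Bead cross-section: 0.12 × 0.63 → 0.0756 mm².
Toolpath length = 294 cm³ / 0.0756 mm² = 294000 / 0.0756 = 3888888.9 mm.
Time extruding = 3888888.9 / 128 = 30381.9 s.
Converting: 30381.9 s = 8.44 hours.

8.44 hours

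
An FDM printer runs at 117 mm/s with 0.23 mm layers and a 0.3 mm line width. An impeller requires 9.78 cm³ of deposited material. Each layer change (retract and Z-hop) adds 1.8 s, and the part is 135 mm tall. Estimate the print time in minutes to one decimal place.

37.8 minutes

Extrusion cross-section = 0.23 × 0.3, so 0.069 mm².
Total extruded path = 9780/0.069 = 141739.1 mm.
Time extruding = 141739.1 / 117, so 1211.4 s.
Layer count = ceil(135 / 0.23) = 587.
Layer-change overhead: 587 × 1.8 → 1056.6 s.
Altogether 1211.4 + 1056.6 = 2268 s, i.e. 37.8 minutes.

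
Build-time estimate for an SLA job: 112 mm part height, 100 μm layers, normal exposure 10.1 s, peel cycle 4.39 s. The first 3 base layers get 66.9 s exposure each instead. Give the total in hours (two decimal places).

Layers = ⌈112/0.1⌉ = 1120.
Bottom layers = 3 × (66.9 + 4.39) = 213.87 s.
Normal layers = 1117 × (10.1 + 4.39), so 16185.33 s.
Total = 213.87 + 16185.33 = 16399.2 s = 4.56 hours.

4.56 hours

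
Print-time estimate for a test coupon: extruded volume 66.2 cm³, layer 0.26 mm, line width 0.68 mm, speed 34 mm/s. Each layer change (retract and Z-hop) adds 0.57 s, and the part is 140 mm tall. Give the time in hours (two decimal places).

Bead cross-section = 0.26 × 0.68, so 0.1768 mm².
Path length: 66200 mm³ / 0.1768 mm² → 374434.4 mm.
Extrusion time: 374434.4 / 34 → 11012.8 s.
Number of layers: 140 / 0.26 → 539 (rounded up).
Layer-change overhead: 539 × 0.57 → 307.23 s.
Altogether 11012.8 + 307.23 = 11320.03 s, i.e. 3.14 hours.

3.14 hours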